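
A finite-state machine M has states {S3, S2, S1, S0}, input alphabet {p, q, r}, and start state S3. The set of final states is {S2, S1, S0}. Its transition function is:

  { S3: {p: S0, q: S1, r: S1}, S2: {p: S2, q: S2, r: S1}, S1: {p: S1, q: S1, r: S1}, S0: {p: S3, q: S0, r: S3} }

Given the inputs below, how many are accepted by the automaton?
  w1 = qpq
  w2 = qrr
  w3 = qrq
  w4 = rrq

4

w1:
  start at S3
  read 'q': S3 → S1
  read 'p': S1 → S1
  read 'q': S1 → S1
  end S1, accepted
w2:
  start at S3
  read 'q': S3 → S1
  read 'r': S1 → S1
  read 'r': S1 → S1
  end S1, accepted
w3:
  start at S3
  read 'q': S3 → S1
  read 'r': S1 → S1
  read 'q': S1 → S1
  end S1, accepted
w4:
  start at S3
  read 'r': S3 → S1
  read 'r': S1 → S1
  read 'q': S1 → S1
  end S1, accepted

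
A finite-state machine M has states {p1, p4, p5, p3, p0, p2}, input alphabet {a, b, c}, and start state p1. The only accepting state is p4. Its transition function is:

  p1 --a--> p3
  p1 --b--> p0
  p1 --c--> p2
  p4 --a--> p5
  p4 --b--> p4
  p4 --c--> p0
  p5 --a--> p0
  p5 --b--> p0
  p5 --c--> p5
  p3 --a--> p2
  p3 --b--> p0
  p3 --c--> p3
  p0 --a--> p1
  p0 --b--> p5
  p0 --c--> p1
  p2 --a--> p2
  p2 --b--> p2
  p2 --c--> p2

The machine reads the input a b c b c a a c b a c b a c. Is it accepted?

No

start at p1
read 'a': p1 → p3
read 'b': p3 → p0
read 'c': p0 → p1
read 'b': p1 → p0
read 'c': p0 → p1
read 'a': p1 → p3
read 'a': p3 → p2
read 'c': p2 → p2
read 'b': p2 → p2
read 'a': p2 → p2
read 'c': p2 → p2
read 'b': p2 → p2
read 'a': p2 → p2
read 'c': p2 → p2
End state p2 is not accepting.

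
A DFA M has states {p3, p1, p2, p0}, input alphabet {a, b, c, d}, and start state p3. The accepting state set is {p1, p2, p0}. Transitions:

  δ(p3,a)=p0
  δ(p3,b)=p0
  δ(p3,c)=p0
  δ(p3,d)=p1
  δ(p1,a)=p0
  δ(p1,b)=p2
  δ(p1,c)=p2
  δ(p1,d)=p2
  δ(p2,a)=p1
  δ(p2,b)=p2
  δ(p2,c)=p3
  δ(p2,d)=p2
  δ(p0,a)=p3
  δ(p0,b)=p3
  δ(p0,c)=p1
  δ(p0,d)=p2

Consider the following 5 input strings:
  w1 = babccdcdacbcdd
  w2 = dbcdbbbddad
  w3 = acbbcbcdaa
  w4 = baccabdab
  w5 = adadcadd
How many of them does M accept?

4

w1: Trace: p3 -b-> p0 -a-> p3 -b-> p0 -c-> p1 -c-> p2 -d-> p2 -c-> p3 -d-> p1 -a-> p0 -c-> p1 -b-> p2 -c-> p3 -d-> p1 -d-> p2  → end p2, accepted
w2: Trace: p3 -d-> p1 -b-> p2 -c-> p3 -d-> p1 -b-> p2 -b-> p2 -b-> p2 -d-> p2 -d-> p2 -a-> p1 -d-> p2  → end p2, accepted
w3: Trace: p3 -a-> p0 -c-> p1 -b-> p2 -b-> p2 -c-> p3 -b-> p0 -c-> p1 -d-> p2 -a-> p1 -a-> p0  → end p0, accepted
w4: Trace: p3 -b-> p0 -a-> p3 -c-> p0 -c-> p1 -a-> p0 -b-> p3 -d-> p1 -a-> p0 -b-> p3  → end p3, rejected
w5: Trace: p3 -a-> p0 -d-> p2 -a-> p1 -d-> p2 -c-> p3 -a-> p0 -d-> p2 -d-> p2  → end p2, accepted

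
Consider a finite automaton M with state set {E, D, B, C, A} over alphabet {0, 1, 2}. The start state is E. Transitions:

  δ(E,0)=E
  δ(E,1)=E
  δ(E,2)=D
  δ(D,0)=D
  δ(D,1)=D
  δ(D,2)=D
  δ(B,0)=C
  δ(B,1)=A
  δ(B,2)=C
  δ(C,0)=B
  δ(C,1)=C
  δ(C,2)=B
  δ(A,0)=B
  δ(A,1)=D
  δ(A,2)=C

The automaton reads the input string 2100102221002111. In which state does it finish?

start at E
read '2': E → D
read '1': D → D
read '0': D → D
read '0': D → D
read '1': D → D
read '0': D → D
read '2': D → D
read '2': D → D
read '2': D → D
read '1': D → D
read '0': D → D
read '0': D → D
read '2': D → D
read '1': D → D
read '1': D → D
read '1': D → D

D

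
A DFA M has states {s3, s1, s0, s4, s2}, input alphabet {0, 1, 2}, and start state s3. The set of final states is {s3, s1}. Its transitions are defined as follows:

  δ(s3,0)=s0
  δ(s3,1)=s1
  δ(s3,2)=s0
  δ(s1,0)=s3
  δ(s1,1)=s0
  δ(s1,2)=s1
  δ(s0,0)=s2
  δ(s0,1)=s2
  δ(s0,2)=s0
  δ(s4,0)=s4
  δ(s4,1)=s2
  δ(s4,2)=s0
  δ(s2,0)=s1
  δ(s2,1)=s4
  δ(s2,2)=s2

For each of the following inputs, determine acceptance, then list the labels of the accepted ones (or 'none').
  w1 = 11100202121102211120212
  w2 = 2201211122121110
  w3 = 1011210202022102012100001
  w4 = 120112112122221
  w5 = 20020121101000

w1: Trace: s3 -1-> s1 -1-> s0 -1-> s2 -0-> s1 -0-> s3 -2-> s0 -0-> s2 -2-> s2 -1-> s4 -2-> s0 -1-> s2 -1-> s4 -0-> s4 -2-> s0 -2-> s0 -1-> s2 -1-> s4 -1-> s2 -2-> s2 -0-> s1 -2-> s1 -1-> s0 -2-> s0  → end s0, rejected
w2: Trace: s3 -2-> s0 -2-> s0 -0-> s2 -1-> s4 -2-> s0 -1-> s2 -1-> s4 -1-> s2 -2-> s2 -2-> s2 -1-> s4 -2-> s0 -1-> s2 -1-> s4 -1-> s2 -0-> s1  → end s1, accepted
w3: Trace: s3 -1-> s1 -0-> s3 -1-> s1 -1-> s0 -2-> s0 -1-> s2 -0-> s1 -2-> s1 -0-> s3 -2-> s0 -0-> s2 -2-> s2 -2-> s2 -1-> s4 -0-> s4 -2-> s0 -0-> s2 -1-> s4 -2-> s0 -1-> s2 -0-> s1 -0-> s3 -0-> s0 -0-> s2 -1-> s4  → end s4, rejected
w4: Trace: s3 -1-> s1 -2-> s1 -0-> s3 -1-> s1 -1-> s0 -2-> s0 -1-> s2 -1-> s4 -2-> s0 -1-> s2 -2-> s2 -2-> s2 -2-> s2 -2-> s2 -1-> s4  → end s4, rejected
w5: Trace: s3 -2-> s0 -0-> s2 -0-> s1 -2-> s1 -0-> s3 -1-> s1 -2-> s1 -1-> s0 -1-> s2 -0-> s1 -1-> s0 -0-> s2 -0-> s1 -0-> s3  → end s3, accepted

w2, w5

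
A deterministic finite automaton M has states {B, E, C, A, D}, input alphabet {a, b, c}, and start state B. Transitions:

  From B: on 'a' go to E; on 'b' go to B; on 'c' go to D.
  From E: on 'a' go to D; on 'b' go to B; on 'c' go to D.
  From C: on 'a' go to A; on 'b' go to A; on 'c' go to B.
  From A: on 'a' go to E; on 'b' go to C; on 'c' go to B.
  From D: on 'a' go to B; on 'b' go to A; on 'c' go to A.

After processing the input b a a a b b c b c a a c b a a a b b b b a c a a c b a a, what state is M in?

start at B
read 'b': B → B
read 'a': B → E
read 'a': E → D
read 'a': D → B
read 'b': B → B
read 'b': B → B
read 'c': B → D
read 'b': D → A
read 'c': A → B
read 'a': B → E
read 'a': E → D
read 'c': D → A
read 'b': A → C
read 'a': C → A
read 'a': A → E
read 'a': E → D
read 'b': D → A
read 'b': A → C
read 'b': C → A
read 'b': A → C
read 'a': C → A
read 'c': A → B
read 'a': B → E
read 'a': E → D
read 'c': D → A
read 'b': A → C
read 'a': C → A
read 'a': A → E

E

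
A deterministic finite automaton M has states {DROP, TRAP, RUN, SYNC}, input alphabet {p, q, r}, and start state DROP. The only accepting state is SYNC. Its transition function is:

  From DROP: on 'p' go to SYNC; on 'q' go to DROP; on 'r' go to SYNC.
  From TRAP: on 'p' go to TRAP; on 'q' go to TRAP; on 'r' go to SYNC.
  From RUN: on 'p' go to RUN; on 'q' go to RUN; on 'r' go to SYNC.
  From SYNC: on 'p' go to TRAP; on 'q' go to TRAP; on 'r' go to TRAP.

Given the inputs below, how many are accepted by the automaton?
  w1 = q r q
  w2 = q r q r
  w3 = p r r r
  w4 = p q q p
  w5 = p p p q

w1: Trace: DROP -q-> DROP -r-> SYNC -q-> TRAP  → end TRAP, rejected
w2: Trace: DROP -q-> DROP -r-> SYNC -q-> TRAP -r-> SYNC  → end SYNC, accepted
w3: Trace: DROP -p-> SYNC -r-> TRAP -r-> SYNC -r-> TRAP  → end TRAP, rejected
w4: Trace: DROP -p-> SYNC -q-> TRAP -q-> TRAP -p-> TRAP  → end TRAP, rejected
w5: Trace: DROP -p-> SYNC -p-> TRAP -p-> TRAP -q-> TRAP  → end TRAP, rejected

1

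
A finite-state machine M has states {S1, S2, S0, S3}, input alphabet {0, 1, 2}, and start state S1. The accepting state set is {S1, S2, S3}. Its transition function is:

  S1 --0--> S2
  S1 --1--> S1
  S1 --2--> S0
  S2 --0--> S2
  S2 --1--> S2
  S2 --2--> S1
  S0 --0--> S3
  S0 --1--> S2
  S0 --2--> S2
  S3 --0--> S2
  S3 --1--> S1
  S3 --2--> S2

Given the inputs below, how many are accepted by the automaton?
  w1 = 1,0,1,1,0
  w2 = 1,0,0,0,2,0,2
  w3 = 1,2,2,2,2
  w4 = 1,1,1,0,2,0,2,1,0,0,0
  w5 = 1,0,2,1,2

w1:
  start at S1
  read '1': S1 → S1
  read '0': S1 → S2
  read '1': S2 → S2
  read '1': S2 → S2
  read '0': S2 → S2
  end S2, accepted
w2:
  start at S1
  read '1': S1 → S1
  read '0': S1 → S2
  read '0': S2 → S2
  read '0': S2 → S2
  read '2': S2 → S1
  read '0': S1 → S2
  read '2': S2 → S1
  end S1, accepted
w3:
  start at S1
  read '1': S1 → S1
  read '2': S1 → S0
  read '2': S0 → S2
  read '2': S2 → S1
  read '2': S1 → S0
  end S0, rejected
w4:
  start at S1
  read '1': S1 → S1
  read '1': S1 → S1
  read '1': S1 → S1
  read '0': S1 → S2
  read '2': S2 → S1
  read '0': S1 → S2
  read '2': S2 → S1
  read '1': S1 → S1
  read '0': S1 → S2
  read '0': S2 → S2
  read '0': S2 → S2
  end S2, accepted
w5:
  start at S1
  read '1': S1 → S1
  read '0': S1 → S2
  read '2': S2 → S1
  read '1': S1 → S1
  read '2': S1 → S0
  end S0, rejected

3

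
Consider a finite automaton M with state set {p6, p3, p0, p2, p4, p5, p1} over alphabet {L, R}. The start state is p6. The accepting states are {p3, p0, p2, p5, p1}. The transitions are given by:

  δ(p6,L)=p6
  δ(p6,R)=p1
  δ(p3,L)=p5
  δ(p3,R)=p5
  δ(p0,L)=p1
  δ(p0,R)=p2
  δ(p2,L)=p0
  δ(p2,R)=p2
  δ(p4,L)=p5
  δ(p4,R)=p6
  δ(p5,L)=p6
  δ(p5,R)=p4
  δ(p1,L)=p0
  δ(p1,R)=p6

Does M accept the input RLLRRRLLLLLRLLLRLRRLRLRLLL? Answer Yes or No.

Yes

Trace: p6 -R-> p1 -L-> p0 -L-> p1 -R-> p6 -R-> p1 -R-> p6 -L-> p6 -L-> p6 -L-> p6 -L-> p6 -L-> p6 -R-> p1 -L-> p0 -L-> p1 -L-> p0 -R-> p2 -L-> p0 -R-> p2 -R-> p2 -L-> p0 -R-> p2 -L-> p0 -R-> p2 -L-> p0 -L-> p1 -L-> p0
End state p0 is accepting.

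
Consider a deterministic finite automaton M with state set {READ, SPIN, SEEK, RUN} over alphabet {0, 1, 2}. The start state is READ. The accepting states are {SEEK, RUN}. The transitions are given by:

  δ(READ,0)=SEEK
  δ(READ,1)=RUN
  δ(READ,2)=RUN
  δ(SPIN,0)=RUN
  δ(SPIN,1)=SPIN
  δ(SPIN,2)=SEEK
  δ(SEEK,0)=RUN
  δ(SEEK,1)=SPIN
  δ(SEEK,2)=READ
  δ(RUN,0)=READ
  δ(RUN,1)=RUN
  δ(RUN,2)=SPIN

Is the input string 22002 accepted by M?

Yes

READ → RUN → SPIN → RUN → READ → RUN
End state RUN is accepting.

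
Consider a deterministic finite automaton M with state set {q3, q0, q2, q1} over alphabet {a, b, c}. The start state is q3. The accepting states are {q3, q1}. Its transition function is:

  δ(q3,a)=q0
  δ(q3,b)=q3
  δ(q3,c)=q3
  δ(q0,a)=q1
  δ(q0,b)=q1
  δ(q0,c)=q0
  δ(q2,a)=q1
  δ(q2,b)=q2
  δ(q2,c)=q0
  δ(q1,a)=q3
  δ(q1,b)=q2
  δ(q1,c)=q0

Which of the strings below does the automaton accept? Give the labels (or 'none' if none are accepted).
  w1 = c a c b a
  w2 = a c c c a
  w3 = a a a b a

w1: Trace: q3 -c-> q3 -a-> q0 -c-> q0 -b-> q1 -a-> q3  → end q3, accepted
w2: Trace: q3 -a-> q0 -c-> q0 -c-> q0 -c-> q0 -a-> q1  → end q1, accepted
w3: Trace: q3 -a-> q0 -a-> q1 -a-> q3 -b-> q3 -a-> q0  → end q0, rejected

w1, w2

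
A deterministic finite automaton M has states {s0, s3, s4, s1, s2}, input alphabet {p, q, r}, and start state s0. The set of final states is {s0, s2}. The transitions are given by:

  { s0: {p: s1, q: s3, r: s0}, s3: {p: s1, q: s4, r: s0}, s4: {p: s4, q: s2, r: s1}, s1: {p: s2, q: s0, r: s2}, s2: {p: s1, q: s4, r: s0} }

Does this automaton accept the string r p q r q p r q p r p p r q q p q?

start at s0
read 'r': s0 → s0
read 'p': s0 → s1
read 'q': s1 → s0
read 'r': s0 → s0
read 'q': s0 → s3
read 'p': s3 → s1
read 'r': s1 → s2
read 'q': s2 → s4
read 'p': s4 → s4
read 'r': s4 → s1
read 'p': s1 → s2
read 'p': s2 → s1
read 'r': s1 → s2
read 'q': s2 → s4
read 'q': s4 → s2
read 'p': s2 → s1
read 'q': s1 → s0
End state s0 is accepting.

Yes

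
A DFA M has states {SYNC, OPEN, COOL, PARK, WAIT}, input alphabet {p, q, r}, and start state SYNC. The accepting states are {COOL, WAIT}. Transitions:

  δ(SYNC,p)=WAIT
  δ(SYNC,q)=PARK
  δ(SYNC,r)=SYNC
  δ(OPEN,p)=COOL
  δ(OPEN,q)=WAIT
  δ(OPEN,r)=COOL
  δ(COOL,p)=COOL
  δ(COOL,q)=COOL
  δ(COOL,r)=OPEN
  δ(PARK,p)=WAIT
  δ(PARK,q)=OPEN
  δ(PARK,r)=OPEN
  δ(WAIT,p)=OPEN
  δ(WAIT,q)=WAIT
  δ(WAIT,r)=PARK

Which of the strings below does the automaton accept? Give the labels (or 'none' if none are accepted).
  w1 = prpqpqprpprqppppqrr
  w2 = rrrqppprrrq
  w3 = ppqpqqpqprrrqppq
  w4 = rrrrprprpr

w1, w2, w3

w1:
  start at SYNC
  read 'p': SYNC → WAIT
  read 'r': WAIT → PARK
  read 'p': PARK → WAIT
  read 'q': WAIT → WAIT
  read 'p': WAIT → OPEN
  read 'q': OPEN → WAIT
  read 'p': WAIT → OPEN
  read 'r': OPEN → COOL
  read 'p': COOL → COOL
  read 'p': COOL → COOL
  read 'r': COOL → OPEN
  read 'q': OPEN → WAIT
  read 'p': WAIT → OPEN
  read 'p': OPEN → COOL
  read 'p': COOL → COOL
  read 'p': COOL → COOL
  read 'q': COOL → COOL
  read 'r': COOL → OPEN
  read 'r': OPEN → COOL
  end COOL, accepted
w2:
  start at SYNC
  read 'r': SYNC → SYNC
  read 'r': SYNC → SYNC
  read 'r': SYNC → SYNC
  read 'q': SYNC → PARK
  read 'p': PARK → WAIT
  read 'p': WAIT → OPEN
  read 'p': OPEN → COOL
  read 'r': COOL → OPEN
  read 'r': OPEN → COOL
  read 'r': COOL → OPEN
  read 'q': OPEN → WAIT
  end WAIT, accepted
w3:
  start at SYNC
  read 'p': SYNC → WAIT
  read 'p': WAIT → OPEN
  read 'q': OPEN → WAIT
  read 'p': WAIT → OPEN
  read 'q': OPEN → WAIT
  read 'q': WAIT → WAIT
  read 'p': WAIT → OPEN
  read 'q': OPEN → WAIT
  read 'p': WAIT → OPEN
  read 'r': OPEN → COOL
  read 'r': COOL → OPEN
  read 'r': OPEN → COOL
  read 'q': COOL → COOL
  read 'p': COOL → COOL
  read 'p': COOL → COOL
  read 'q': COOL → COOL
  end COOL, accepted
w4:
  start at SYNC
  read 'r': SYNC → SYNC
  read 'r': SYNC → SYNC
  read 'r': SYNC → SYNC
  read 'r': SYNC → SYNC
  read 'p': SYNC → WAIT
  read 'r': WAIT → PARK
  read 'p': PARK → WAIT
  read 'r': WAIT → PARK
  read 'p': PARK → WAIT
  read 'r': WAIT → PARK
  end PARK, rejected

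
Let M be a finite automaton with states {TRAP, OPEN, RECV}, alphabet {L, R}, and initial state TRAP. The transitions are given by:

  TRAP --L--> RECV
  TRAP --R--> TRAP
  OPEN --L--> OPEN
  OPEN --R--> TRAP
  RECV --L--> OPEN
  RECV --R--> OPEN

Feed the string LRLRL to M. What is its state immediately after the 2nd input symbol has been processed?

OPEN

TRAP → RECV → OPEN
After 2 symbols: OPEN.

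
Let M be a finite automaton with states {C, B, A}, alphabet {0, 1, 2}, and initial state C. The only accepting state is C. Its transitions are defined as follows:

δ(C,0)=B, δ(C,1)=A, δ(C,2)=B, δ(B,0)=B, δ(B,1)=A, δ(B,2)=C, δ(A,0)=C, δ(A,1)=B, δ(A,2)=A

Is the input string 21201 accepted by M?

C → B → A → A → C → A
End state A is not accepting.

No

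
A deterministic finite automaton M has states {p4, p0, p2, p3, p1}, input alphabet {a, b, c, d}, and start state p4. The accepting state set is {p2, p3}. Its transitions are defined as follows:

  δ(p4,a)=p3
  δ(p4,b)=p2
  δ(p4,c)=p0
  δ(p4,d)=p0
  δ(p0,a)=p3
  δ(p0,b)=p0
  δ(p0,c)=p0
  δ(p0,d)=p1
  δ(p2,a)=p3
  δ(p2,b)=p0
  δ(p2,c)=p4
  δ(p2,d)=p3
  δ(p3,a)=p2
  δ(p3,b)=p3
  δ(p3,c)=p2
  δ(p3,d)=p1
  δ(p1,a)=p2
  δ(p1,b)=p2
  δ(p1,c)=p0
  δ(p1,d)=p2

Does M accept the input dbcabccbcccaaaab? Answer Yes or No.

Trace: p4 -d-> p0 -b-> p0 -c-> p0 -a-> p3 -b-> p3 -c-> p2 -c-> p4 -b-> p2 -c-> p4 -c-> p0 -c-> p0 -a-> p3 -a-> p2 -a-> p3 -a-> p2 -b-> p0
End state p0 is not accepting.

No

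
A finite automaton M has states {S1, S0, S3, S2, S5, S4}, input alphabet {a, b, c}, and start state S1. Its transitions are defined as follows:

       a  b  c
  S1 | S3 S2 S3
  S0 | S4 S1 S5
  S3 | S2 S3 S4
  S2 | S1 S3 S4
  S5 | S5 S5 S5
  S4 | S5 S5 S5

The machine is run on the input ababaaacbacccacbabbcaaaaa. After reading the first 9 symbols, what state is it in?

Trace: S1 -a-> S3 -b-> S3 -a-> S2 -b-> S3 -a-> S2 -a-> S1 -a-> S3 -c-> S4 -b-> S5
After 9 symbols: S5.

S5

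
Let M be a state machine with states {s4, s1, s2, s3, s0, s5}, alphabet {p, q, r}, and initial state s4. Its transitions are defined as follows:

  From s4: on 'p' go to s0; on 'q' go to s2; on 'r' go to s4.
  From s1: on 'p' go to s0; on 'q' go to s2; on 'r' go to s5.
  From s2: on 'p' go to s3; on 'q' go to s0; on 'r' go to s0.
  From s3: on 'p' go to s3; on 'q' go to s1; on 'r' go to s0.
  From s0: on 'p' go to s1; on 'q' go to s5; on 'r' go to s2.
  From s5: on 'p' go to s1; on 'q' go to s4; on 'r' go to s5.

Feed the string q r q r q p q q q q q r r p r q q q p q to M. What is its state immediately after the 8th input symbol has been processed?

s4 → s2 → s0 → s5 → s5 → s4 → s0 → s5 → s4
After 8 symbols: s4.

s4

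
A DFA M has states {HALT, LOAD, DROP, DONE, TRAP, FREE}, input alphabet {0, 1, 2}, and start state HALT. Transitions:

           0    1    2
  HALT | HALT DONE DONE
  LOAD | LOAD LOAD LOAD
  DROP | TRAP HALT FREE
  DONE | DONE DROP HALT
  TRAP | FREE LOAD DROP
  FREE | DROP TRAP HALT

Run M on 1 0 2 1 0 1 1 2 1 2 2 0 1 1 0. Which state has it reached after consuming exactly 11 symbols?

start at HALT
read '1': HALT → DONE
read '0': DONE → DONE
read '2': DONE → HALT
read '1': HALT → DONE
read '0': DONE → DONE
read '1': DONE → DROP
read '1': DROP → HALT
read '2': HALT → DONE
read '1': DONE → DROP
read '2': DROP → FREE
read '2': FREE → HALT
After 11 symbols: HALT.

HALT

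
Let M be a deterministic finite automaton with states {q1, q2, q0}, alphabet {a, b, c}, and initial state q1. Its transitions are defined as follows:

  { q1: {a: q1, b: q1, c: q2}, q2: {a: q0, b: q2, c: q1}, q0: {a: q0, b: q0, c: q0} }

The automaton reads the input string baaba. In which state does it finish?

q1

q1 → q1 → q1 → q1 → q1 → q1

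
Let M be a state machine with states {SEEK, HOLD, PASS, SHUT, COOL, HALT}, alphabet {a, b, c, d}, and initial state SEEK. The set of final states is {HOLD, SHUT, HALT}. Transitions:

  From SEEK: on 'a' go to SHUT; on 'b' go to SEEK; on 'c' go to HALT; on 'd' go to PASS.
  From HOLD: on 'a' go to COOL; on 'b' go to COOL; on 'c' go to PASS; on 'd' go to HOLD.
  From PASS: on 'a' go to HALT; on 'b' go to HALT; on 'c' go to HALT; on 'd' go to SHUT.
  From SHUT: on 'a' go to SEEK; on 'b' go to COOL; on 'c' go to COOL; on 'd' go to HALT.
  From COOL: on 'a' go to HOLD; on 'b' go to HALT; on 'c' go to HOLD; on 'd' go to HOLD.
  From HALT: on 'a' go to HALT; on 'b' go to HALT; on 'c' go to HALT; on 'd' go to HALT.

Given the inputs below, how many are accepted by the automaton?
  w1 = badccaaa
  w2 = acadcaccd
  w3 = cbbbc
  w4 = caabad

4

w1:
  start at SEEK
  read 'b': SEEK → SEEK
  read 'a': SEEK → SHUT
  read 'd': SHUT → HALT
  read 'c': HALT → HALT
  read 'c': HALT → HALT
  read 'a': HALT → HALT
  read 'a': HALT → HALT
  read 'a': HALT → HALT
  end HALT, accepted
w2:
  start at SEEK
  read 'a': SEEK → SHUT
  read 'c': SHUT → COOL
  read 'a': COOL → HOLD
  read 'd': HOLD → HOLD
  read 'c': HOLD → PASS
  read 'a': PASS → HALT
  read 'c': HALT → HALT
  read 'c': HALT → HALT
  read 'd': HALT → HALT
  end HALT, accepted
w3:
  start at SEEK
  read 'c': SEEK → HALT
  read 'b': HALT → HALT
  read 'b': HALT → HALT
  read 'b': HALT → HALT
  read 'c': HALT → HALT
  end HALT, accepted
w4:
  start at SEEK
  read 'c': SEEK → HALT
  read 'a': HALT → HALT
  read 'a': HALT → HALT
  read 'b': HALT → HALT
  read 'a': HALT → HALT
  read 'd': HALT → HALT
  end HALT, accepted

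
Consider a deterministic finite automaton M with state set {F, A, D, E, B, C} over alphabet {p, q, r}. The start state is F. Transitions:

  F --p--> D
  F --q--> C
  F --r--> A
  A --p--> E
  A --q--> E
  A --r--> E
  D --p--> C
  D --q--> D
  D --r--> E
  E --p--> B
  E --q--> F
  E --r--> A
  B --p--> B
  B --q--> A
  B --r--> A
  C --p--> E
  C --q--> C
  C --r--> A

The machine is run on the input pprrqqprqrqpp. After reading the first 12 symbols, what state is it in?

B

F → D → C → A → E → F → C → E → A → E → A → E → B
After 12 symbols: B.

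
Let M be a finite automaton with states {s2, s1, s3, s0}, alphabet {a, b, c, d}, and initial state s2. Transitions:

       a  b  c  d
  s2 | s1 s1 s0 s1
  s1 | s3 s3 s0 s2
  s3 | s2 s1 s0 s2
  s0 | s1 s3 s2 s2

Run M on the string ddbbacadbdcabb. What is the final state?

s1

start at s2
read 'd': s2 → s1
read 'd': s1 → s2
read 'b': s2 → s1
read 'b': s1 → s3
read 'a': s3 → s2
read 'c': s2 → s0
read 'a': s0 → s1
read 'd': s1 → s2
read 'b': s2 → s1
read 'd': s1 → s2
read 'c': s2 → s0
read 'a': s0 → s1
read 'b': s1 → s3
read 'b': s3 → s1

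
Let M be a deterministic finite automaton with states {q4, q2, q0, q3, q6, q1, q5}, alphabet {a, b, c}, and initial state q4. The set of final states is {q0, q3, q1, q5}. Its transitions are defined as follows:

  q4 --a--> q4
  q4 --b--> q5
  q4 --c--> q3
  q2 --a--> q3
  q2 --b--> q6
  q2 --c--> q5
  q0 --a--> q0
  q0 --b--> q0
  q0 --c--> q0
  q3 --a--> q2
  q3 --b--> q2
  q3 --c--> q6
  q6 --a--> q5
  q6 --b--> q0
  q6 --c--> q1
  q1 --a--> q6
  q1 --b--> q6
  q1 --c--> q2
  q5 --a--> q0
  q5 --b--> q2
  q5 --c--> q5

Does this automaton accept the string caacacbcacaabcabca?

Yes

start at q4
read 'c': q4 → q3
read 'a': q3 → q2
read 'a': q2 → q3
read 'c': q3 → q6
read 'a': q6 → q5
read 'c': q5 → q5
read 'b': q5 → q2
read 'c': q2 → q5
read 'a': q5 → q0
read 'c': q0 → q0
read 'a': q0 → q0
read 'a': q0 → q0
read 'b': q0 → q0
read 'c': q0 → q0
read 'a': q0 → q0
read 'b': q0 → q0
read 'c': q0 → q0
read 'a': q0 → q0
End state q0 is accepting.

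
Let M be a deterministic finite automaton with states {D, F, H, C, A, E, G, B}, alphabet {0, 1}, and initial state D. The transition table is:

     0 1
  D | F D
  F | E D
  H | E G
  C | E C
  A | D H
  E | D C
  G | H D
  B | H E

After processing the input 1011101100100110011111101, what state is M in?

C

Trace: D -1-> D -0-> F -1-> D -1-> D -1-> D -0-> F -1-> D -1-> D -0-> F -0-> E -1-> C -0-> E -0-> D -1-> D -1-> D -0-> F -0-> E -1-> C -1-> C -1-> C -1-> C -1-> C -1-> C -0-> E -1-> C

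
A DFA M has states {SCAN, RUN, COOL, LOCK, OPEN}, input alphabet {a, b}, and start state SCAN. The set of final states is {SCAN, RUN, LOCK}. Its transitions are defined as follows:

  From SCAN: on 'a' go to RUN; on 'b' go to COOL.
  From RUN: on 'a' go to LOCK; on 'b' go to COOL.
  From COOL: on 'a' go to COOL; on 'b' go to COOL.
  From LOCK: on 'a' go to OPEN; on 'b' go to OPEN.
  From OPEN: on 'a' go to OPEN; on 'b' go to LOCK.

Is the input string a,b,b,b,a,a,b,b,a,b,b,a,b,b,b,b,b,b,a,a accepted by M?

SCAN → RUN → COOL → COOL → COOL → COOL → COOL → COOL → COOL → COOL → COOL → COOL → COOL → COOL → COOL → COOL → COOL → COOL → COOL → COOL → COOL
End state COOL is not accepting.

No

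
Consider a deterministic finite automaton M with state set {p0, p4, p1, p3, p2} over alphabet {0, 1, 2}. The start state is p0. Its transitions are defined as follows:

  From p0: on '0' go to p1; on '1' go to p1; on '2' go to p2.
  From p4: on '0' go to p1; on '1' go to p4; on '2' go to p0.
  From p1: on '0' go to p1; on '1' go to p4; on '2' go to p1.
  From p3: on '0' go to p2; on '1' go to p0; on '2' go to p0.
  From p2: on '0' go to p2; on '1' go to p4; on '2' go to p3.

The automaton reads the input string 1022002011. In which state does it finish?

p4

p0 → p1 → p1 → p1 → p1 → p1 → p1 → p1 → p1 → p4 → p4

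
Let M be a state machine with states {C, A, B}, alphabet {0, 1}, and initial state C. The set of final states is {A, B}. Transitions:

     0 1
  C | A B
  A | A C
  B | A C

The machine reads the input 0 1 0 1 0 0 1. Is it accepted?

No

start at C
read '0': C → A
read '1': A → C
read '0': C → A
read '1': A → C
read '0': C → A
read '0': A → A
read '1': A → C
End state C is not accepting.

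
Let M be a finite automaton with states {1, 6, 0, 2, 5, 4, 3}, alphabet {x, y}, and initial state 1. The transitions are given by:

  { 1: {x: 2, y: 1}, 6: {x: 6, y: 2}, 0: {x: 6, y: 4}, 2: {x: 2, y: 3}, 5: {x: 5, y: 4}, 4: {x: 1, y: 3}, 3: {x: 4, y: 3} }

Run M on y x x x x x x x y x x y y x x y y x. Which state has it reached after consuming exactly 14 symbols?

Trace: 1 -y-> 1 -x-> 2 -x-> 2 -x-> 2 -x-> 2 -x-> 2 -x-> 2 -x-> 2 -y-> 3 -x-> 4 -x-> 1 -y-> 1 -y-> 1 -x-> 2
After 14 symbols: 2.

2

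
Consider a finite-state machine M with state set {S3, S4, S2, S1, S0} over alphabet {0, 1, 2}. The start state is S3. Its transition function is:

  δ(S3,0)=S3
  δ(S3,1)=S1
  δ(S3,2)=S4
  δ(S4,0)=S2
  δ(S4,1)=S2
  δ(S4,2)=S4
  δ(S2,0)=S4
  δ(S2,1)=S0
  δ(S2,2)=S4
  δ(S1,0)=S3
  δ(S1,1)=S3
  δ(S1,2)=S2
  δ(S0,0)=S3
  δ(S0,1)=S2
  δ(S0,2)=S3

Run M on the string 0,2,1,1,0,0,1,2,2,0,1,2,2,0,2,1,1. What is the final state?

start at S3
read '0': S3 → S3
read '2': S3 → S4
read '1': S4 → S2
read '1': S2 → S0
read '0': S0 → S3
read '0': S3 → S3
read '1': S3 → S1
read '2': S1 → S2
read '2': S2 → S4
read '0': S4 → S2
read '1': S2 → S0
read '2': S0 → S3
read '2': S3 → S4
read '0': S4 → S2
read '2': S2 → S4
read '1': S4 → S2
read '1': S2 → S0

S0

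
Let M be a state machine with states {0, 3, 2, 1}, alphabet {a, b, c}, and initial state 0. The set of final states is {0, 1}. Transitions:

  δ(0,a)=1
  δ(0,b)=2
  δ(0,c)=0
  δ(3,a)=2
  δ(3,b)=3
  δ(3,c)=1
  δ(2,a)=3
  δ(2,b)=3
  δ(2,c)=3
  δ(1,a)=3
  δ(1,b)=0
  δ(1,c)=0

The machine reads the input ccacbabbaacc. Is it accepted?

Yes

start at 0
read 'c': 0 → 0
read 'c': 0 → 0
read 'a': 0 → 1
read 'c': 1 → 0
read 'b': 0 → 2
read 'a': 2 → 3
read 'b': 3 → 3
read 'b': 3 → 3
read 'a': 3 → 2
read 'a': 2 → 3
read 'c': 3 → 1
read 'c': 1 → 0
End state 0 is accepting.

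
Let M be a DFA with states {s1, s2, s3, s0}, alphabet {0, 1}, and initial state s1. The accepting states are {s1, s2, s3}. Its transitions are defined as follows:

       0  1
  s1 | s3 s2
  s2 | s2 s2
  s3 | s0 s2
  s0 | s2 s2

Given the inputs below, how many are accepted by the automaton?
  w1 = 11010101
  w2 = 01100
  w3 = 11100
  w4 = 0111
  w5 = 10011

5

w1: Trace: s1 -1-> s2 -1-> s2 -0-> s2 -1-> s2 -0-> s2 -1-> s2 -0-> s2 -1-> s2  → end s2, accepted
w2: Trace: s1 -0-> s3 -1-> s2 -1-> s2 -0-> s2 -0-> s2  → end s2, accepted
w3: Trace: s1 -1-> s2 -1-> s2 -1-> s2 -0-> s2 -0-> s2  → end s2, accepted
w4: Trace: s1 -0-> s3 -1-> s2 -1-> s2 -1-> s2  → end s2, accepted
w5: Trace: s1 -1-> s2 -0-> s2 -0-> s2 -1-> s2 -1-> s2  → end s2, accepted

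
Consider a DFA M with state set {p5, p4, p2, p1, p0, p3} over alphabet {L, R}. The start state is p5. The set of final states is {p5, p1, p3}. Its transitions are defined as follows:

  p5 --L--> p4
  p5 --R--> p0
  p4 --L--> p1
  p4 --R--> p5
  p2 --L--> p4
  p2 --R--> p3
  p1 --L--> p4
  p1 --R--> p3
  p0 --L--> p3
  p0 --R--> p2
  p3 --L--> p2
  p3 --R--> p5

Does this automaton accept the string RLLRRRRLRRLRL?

p5 → p0 → p3 → p2 → p3 → p5 → p0 → p2 → p4 → p5 → p0 → p3 → p5 → p4
End state p4 is not accepting.

No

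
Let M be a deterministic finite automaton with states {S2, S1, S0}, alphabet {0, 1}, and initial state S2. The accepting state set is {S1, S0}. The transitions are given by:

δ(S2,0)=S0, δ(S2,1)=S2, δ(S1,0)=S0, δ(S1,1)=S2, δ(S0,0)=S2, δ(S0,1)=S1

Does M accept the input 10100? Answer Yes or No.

No

Trace: S2 -1-> S2 -0-> S0 -1-> S1 -0-> S0 -0-> S2
End state S2 is not accepting.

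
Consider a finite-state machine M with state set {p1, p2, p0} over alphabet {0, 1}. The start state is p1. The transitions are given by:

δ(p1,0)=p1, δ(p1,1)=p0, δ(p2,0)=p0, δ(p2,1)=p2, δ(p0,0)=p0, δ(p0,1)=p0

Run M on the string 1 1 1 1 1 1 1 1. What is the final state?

start at p1
read '1': p1 → p0
read '1': p0 → p0
read '1': p0 → p0
read '1': p0 → p0
read '1': p0 → p0
read '1': p0 → p0
read '1': p0 → p0
read '1': p0 → p0

p0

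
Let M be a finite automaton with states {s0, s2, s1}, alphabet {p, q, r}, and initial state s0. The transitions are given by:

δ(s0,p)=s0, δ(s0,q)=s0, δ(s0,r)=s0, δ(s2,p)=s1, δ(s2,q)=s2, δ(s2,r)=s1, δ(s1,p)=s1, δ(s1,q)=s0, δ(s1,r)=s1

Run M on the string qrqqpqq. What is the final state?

s0

Trace: s0 -q-> s0 -r-> s0 -q-> s0 -q-> s0 -p-> s0 -q-> s0 -q-> s0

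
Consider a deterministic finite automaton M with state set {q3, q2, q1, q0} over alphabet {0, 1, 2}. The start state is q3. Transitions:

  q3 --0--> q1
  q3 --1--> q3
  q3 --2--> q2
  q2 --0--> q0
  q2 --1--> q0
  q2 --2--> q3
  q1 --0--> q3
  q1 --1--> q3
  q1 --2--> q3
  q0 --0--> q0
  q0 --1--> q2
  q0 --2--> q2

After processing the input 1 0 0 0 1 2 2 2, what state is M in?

q3 → q3 → q1 → q3 → q1 → q3 → q2 → q3 → q2

q2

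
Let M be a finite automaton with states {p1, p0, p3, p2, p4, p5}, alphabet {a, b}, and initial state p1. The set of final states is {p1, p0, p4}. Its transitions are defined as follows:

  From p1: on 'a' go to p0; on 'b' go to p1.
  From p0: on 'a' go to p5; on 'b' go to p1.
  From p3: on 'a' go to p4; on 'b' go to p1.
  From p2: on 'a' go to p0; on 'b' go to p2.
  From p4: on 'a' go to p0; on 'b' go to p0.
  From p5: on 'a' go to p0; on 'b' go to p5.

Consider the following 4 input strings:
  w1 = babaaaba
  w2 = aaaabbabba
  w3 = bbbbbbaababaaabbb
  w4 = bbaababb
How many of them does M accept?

w1:
  start at p1
  read 'b': p1 → p1
  read 'a': p1 → p0
  read 'b': p0 → p1
  read 'a': p1 → p0
  read 'a': p0 → p5
  read 'a': p5 → p0
  read 'b': p0 → p1
  read 'a': p1 → p0
  end p0, accepted
w2:
  start at p1
  read 'a': p1 → p0
  read 'a': p0 → p5
  read 'a': p5 → p0
  read 'a': p0 → p5
  read 'b': p5 → p5
  read 'b': p5 → p5
  read 'a': p5 → p0
  read 'b': p0 → p1
  read 'b': p1 → p1
  read 'a': p1 → p0
  end p0, accepted
w3:
  start at p1
  read 'b': p1 → p1
  read 'b': p1 → p1
  read 'b': p1 → p1
  read 'b': p1 → p1
  read 'b': p1 → p1
  read 'b': p1 → p1
  read 'a': p1 → p0
  read 'a': p0 → p5
  read 'b': p5 → p5
  read 'a': p5 → p0
  read 'b': p0 → p1
  read 'a': p1 → p0
  read 'a': p0 → p5
  read 'a': p5 → p0
  read 'b': p0 → p1
  read 'b': p1 → p1
  read 'b': p1 → p1
  end p1, accepted
w4:
  start at p1
  read 'b': p1 → p1
  read 'b': p1 → p1
  read 'a': p1 → p0
  read 'a': p0 → p5
  read 'b': p5 → p5
  read 'a': p5 → p0
  read 'b': p0 → p1
  read 'b': p1 → p1
  end p1, accepted

4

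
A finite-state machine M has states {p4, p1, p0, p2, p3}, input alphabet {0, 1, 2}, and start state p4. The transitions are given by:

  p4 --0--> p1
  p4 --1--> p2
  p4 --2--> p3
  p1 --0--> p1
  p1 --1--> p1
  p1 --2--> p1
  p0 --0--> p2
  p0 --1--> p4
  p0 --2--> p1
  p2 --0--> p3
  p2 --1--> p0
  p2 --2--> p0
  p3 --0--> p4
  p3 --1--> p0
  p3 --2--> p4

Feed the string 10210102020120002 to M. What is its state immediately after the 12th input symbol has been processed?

p4 → p2 → p3 → p4 → p2 → p3 → p0 → p2 → p0 → p2 → p0 → p2 → p0
After 12 symbols: p0.

p0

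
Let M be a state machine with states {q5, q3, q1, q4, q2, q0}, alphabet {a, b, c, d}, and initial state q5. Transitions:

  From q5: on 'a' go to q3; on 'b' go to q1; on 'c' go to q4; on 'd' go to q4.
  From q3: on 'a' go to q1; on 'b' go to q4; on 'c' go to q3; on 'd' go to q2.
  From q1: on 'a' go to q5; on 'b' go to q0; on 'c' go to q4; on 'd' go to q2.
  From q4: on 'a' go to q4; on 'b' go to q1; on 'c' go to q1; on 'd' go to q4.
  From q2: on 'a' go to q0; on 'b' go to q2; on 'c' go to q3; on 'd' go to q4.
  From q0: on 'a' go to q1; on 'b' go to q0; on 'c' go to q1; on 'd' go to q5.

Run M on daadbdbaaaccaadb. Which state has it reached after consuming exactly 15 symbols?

q2

start at q5
read 'd': q5 → q4
read 'a': q4 → q4
read 'a': q4 → q4
read 'd': q4 → q4
read 'b': q4 → q1
read 'd': q1 → q2
read 'b': q2 → q2
read 'a': q2 → q0
read 'a': q0 → q1
read 'a': q1 → q5
read 'c': q5 → q4
read 'c': q4 → q1
read 'a': q1 → q5
read 'a': q5 → q3
read 'd': q3 → q2
After 15 symbols: q2.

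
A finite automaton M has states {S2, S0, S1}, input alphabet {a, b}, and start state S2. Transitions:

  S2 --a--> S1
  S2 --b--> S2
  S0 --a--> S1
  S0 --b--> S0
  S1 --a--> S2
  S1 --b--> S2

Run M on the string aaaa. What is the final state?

Trace: S2 -a-> S1 -a-> S2 -a-> S1 -a-> S2

S2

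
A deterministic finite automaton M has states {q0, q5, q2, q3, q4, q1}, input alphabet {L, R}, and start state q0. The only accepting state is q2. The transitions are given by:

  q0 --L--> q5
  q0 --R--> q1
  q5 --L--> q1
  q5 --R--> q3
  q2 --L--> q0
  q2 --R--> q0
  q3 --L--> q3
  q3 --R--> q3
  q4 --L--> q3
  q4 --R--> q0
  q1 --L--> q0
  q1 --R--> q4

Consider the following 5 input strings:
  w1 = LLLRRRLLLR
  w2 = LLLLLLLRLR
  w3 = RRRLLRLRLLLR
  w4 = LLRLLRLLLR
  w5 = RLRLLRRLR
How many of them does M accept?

w1: Trace: q0 -L-> q5 -L-> q1 -L-> q0 -R-> q1 -R-> q4 -R-> q0 -L-> q5 -L-> q1 -L-> q0 -R-> q1  → end q1, rejected
w2: Trace: q0 -L-> q5 -L-> q1 -L-> q0 -L-> q5 -L-> q1 -L-> q0 -L-> q5 -R-> q3 -L-> q3 -R-> q3  → end q3, rejected
w3: Trace: q0 -R-> q1 -R-> q4 -R-> q0 -L-> q5 -L-> q1 -R-> q4 -L-> q3 -R-> q3 -L-> q3 -L-> q3 -L-> q3 -R-> q3  → end q3, rejected
w4: Trace: q0 -L-> q5 -L-> q1 -R-> q4 -L-> q3 -L-> q3 -R-> q3 -L-> q3 -L-> q3 -L-> q3 -R-> q3  → end q3, rejected
w5: Trace: q0 -R-> q1 -L-> q0 -R-> q1 -L-> q0 -L-> q5 -R-> q3 -R-> q3 -L-> q3 -R-> q3  → end q3, rejected

0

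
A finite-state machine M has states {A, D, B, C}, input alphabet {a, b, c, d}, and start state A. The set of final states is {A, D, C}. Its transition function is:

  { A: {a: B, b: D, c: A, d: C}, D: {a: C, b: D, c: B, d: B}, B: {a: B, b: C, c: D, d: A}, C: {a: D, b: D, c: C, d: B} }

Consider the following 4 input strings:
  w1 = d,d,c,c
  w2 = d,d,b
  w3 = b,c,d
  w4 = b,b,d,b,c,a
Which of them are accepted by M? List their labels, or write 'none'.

w1:
  start at A
  read 'd': A → C
  read 'd': C → B
  read 'c': B → D
  read 'c': D → B
  end B, rejected
w2:
  start at A
  read 'd': A → C
  read 'd': C → B
  read 'b': B → C
  end C, accepted
w3:
  start at A
  read 'b': A → D
  read 'c': D → B
  read 'd': B → A
  end A, accepted
w4:
  start at A
  read 'b': A → D
  read 'b': D → D
  read 'd': D → B
  read 'b': B → C
  read 'c': C → C
  read 'a': C → D
  end D, accepted

w2, w3, w4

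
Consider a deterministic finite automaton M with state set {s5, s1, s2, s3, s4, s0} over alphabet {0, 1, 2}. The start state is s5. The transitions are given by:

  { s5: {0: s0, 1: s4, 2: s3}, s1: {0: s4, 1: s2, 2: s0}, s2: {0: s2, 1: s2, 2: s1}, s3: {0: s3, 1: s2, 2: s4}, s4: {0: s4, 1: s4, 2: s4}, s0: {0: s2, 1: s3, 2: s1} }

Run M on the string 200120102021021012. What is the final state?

s4

Trace: s5 -2-> s3 -0-> s3 -0-> s3 -1-> s2 -2-> s1 -0-> s4 -1-> s4 -0-> s4 -2-> s4 -0-> s4 -2-> s4 -1-> s4 -0-> s4 -2-> s4 -1-> s4 -0-> s4 -1-> s4 -2-> s4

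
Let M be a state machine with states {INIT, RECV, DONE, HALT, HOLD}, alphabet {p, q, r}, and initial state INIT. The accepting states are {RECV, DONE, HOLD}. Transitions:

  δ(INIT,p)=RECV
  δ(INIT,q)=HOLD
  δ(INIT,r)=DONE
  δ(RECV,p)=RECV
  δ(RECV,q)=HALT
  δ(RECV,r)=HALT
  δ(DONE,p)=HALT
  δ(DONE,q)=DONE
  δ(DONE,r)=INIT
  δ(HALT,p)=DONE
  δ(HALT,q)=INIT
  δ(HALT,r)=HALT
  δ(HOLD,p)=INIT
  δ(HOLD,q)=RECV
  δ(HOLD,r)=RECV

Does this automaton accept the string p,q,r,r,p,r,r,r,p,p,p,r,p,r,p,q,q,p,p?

Yes

INIT → RECV → HALT → HALT → HALT → DONE → INIT → DONE → INIT → RECV → RECV → RECV → HALT → DONE → INIT → RECV → HALT → INIT → RECV → RECV
End state RECV is accepting.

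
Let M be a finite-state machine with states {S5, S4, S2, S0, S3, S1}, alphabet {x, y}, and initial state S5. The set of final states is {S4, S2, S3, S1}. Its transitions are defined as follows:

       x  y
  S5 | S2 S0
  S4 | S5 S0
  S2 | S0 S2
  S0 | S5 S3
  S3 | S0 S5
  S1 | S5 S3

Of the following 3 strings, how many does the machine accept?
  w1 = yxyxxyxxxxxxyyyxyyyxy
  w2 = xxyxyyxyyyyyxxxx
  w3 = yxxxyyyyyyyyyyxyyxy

1

w1: Trace: S5 -y-> S0 -x-> S5 -y-> S0 -x-> S5 -x-> S2 -y-> S2 -x-> S0 -x-> S5 -x-> S2 -x-> S0 -x-> S5 -x-> S2 -y-> S2 -y-> S2 -y-> S2 -x-> S0 -y-> S3 -y-> S5 -y-> S0 -x-> S5 -y-> S0  → end S0, rejected
w2: Trace: S5 -x-> S2 -x-> S0 -y-> S3 -x-> S0 -y-> S3 -y-> S5 -x-> S2 -y-> S2 -y-> S2 -y-> S2 -y-> S2 -y-> S2 -x-> S0 -x-> S5 -x-> S2 -x-> S0  → end S0, rejected
w3: Trace: S5 -y-> S0 -x-> S5 -x-> S2 -x-> S0 -y-> S3 -y-> S5 -y-> S0 -y-> S3 -y-> S5 -y-> S0 -y-> S3 -y-> S5 -y-> S0 -y-> S3 -x-> S0 -y-> S3 -y-> S5 -x-> S2 -y-> S2  → end S2, accepted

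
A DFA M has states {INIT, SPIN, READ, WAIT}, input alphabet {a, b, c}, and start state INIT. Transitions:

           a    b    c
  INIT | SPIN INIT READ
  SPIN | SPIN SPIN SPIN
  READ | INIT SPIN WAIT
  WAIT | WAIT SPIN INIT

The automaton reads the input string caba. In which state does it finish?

SPIN

start at INIT
read 'c': INIT → READ
read 'a': READ → INIT
read 'b': INIT → INIT
read 'a': INIT → SPIN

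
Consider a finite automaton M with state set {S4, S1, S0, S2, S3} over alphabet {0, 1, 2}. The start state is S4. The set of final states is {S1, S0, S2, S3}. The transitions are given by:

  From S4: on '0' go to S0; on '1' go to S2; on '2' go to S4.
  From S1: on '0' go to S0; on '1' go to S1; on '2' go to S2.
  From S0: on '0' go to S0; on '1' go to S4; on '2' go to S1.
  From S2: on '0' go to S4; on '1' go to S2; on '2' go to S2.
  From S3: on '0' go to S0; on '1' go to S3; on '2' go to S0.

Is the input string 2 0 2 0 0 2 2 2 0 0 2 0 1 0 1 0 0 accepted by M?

start at S4
read '2': S4 → S4
read '0': S4 → S0
read '2': S0 → S1
read '0': S1 → S0
read '0': S0 → S0
read '2': S0 → S1
read '2': S1 → S2
read '2': S2 → S2
read '0': S2 → S4
read '0': S4 → S0
read '2': S0 → S1
read '0': S1 → S0
read '1': S0 → S4
read '0': S4 → S0
read '1': S0 → S4
read '0': S4 → S0
read '0': S0 → S0
End state S0 is accepting.

Yes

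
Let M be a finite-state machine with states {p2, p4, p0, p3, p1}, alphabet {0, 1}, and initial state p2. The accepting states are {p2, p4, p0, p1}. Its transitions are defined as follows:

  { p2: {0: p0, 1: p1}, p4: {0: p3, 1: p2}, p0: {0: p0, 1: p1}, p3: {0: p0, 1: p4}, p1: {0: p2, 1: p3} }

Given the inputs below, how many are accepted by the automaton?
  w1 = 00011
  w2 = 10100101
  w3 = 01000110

2

w1: p2 → p0 → p0 → p0 → p1 → p3  → end p3, rejected
w2: p2 → p1 → p2 → p1 → p2 → p0 → p1 → p2 → p1  → end p1, accepted
w3: p2 → p0 → p1 → p2 → p0 → p0 → p1 → p3 → p0  → end p0, accepted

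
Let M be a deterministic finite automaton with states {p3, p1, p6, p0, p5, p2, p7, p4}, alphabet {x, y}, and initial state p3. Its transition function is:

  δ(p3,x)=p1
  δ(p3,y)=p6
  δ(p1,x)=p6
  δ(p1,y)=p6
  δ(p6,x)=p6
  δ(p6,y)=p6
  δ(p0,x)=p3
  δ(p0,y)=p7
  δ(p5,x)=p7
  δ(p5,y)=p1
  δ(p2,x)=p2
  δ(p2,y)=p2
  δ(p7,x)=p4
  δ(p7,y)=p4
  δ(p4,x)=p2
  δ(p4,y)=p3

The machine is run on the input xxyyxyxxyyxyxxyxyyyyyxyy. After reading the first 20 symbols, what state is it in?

p6

p3 → p1 → p6 → p6 → p6 → p6 → p6 → p6 → p6 → p6 → p6 → p6 → p6 → p6 → p6 → p6 → p6 → p6 → p6 → p6 → p6
After 20 symbols: p6.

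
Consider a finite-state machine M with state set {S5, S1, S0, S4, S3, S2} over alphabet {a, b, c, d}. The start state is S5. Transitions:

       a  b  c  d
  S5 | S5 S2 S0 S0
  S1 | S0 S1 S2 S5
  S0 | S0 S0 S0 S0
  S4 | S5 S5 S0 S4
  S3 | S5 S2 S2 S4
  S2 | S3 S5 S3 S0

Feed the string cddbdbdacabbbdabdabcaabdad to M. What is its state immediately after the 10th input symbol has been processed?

Trace: S5 -c-> S0 -d-> S0 -d-> S0 -b-> S0 -d-> S0 -b-> S0 -d-> S0 -a-> S0 -c-> S0 -a-> S0
After 10 symbols: S0.

S0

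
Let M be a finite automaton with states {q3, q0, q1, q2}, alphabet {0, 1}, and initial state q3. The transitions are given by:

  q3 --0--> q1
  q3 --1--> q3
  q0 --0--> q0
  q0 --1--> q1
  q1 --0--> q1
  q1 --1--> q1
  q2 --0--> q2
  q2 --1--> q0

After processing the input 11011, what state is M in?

q1

q3 → q3 → q3 → q1 → q1 → q1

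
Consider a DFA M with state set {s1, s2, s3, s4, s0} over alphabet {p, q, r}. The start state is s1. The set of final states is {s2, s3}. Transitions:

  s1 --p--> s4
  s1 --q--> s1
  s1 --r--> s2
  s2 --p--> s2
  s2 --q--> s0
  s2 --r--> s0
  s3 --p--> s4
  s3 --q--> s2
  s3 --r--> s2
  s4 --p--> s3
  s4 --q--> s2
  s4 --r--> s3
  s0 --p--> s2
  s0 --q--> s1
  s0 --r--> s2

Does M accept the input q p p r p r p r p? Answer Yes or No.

Yes

s1 → s1 → s4 → s3 → s2 → s2 → s0 → s2 → s0 → s2
End state s2 is accepting.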